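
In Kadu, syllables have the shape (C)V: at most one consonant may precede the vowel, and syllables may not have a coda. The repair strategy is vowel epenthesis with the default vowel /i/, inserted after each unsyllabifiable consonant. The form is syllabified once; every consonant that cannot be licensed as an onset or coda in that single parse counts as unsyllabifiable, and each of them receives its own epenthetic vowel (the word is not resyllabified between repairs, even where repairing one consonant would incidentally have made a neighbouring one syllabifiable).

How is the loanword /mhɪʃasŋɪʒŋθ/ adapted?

mihɪʃasiŋɪʒiŋiθi

Syllabifying with onset maximization leaves /m/, /s/, /ʒ/, /ŋ/, /θ/ stranded (no codas are permitted; onsets are limited to one consonant).
Inserting the epenthetic vowel yields /m/ → /mi/, /s/ → /si/, /ʒ/ → /ʒi/, /ŋ/ → /ŋi/, /θ/ → /θi/.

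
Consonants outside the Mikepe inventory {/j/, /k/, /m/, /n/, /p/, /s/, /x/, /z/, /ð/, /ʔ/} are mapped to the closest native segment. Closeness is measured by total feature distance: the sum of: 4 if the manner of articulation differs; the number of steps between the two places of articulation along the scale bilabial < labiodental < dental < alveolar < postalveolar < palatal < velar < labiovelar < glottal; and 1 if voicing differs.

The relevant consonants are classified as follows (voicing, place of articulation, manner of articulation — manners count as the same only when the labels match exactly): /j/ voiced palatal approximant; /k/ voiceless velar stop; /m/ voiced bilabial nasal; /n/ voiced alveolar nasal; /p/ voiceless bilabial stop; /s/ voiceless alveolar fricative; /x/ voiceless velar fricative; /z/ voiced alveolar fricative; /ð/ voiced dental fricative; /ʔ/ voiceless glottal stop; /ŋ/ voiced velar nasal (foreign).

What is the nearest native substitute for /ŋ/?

n

/n/ is closest: same manner (nasal), place distance 3 (velar→alveolar), same voicing; total 3. Next closest is /j/ at distance 5.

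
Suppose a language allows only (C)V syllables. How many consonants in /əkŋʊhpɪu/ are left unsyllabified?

The consonants /k/, /h/ cannot be parsed into a legal (C)V syllable (no codas are permitted; onsets are limited to one consonant).

2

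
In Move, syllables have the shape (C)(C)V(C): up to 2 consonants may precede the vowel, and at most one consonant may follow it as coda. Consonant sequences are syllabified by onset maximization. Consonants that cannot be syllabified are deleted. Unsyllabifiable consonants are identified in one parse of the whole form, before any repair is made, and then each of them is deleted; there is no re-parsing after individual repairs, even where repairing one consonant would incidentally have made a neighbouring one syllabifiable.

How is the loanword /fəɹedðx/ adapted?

Syllabifying with onset maximization leaves /ð/, /x/ stranded (at most one coda consonant is licensed; onsets may contain at most 2 consonants).
Deleting the stranded consonants removes /ð/, /x/.

fəɹed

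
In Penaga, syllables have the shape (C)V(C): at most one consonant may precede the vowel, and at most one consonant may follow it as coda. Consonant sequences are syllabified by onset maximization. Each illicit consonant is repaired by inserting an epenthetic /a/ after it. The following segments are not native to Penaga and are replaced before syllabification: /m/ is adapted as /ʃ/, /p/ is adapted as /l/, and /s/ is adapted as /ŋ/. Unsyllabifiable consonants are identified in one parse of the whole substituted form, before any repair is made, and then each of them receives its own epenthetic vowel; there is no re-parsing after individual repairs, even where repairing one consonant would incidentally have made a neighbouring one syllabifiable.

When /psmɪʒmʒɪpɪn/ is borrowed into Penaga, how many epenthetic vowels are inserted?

3

After substitution the input is /lŋʃɪʒʃʒɪlɪn/.
The unsyllabifiable consonants are /l/, /ŋ/, /ʃ/; each receives one epenthetic vowel.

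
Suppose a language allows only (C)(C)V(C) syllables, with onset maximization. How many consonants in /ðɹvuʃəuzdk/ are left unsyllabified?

3

Under (C)(C)V(C), the unsyllabifiable consonants are /ð/, /d/, /k/ (at most one coda consonant is licensed; onsets may contain at most 2 consonants).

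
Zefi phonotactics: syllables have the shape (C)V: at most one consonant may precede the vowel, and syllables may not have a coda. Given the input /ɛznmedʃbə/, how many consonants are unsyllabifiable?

4

Syllabifying with onset maximization leaves /z/, /n/, /d/, /ʃ/ stranded (no codas are permitted; onsets are limited to one consonant).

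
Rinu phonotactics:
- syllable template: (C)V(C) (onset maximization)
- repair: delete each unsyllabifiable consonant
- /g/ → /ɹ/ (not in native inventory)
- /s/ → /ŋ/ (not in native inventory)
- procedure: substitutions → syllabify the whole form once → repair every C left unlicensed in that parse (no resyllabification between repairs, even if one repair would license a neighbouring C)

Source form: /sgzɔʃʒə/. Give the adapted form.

zɔʃʒə

Substitution: /s/ → /ŋ/, /g/ → /ɹ/, giving /ŋɹzɔʃʒə/.
The consonants /ŋ/, /ɹ/ cannot be parsed into a legal (C)V(C) syllable (at most one coda consonant is licensed; onsets are limited to one consonant).
Deleting the stranded consonants removes /ŋ/, /ɹ/.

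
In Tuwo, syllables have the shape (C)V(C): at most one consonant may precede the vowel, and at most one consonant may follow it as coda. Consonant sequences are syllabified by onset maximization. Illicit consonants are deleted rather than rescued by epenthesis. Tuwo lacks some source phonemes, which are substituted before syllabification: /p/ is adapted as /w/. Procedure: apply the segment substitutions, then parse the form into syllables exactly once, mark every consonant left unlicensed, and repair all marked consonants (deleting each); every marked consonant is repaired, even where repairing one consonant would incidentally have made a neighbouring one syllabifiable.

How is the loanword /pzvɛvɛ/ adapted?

vɛvɛ

Substitution: /p/ → /w/, giving /wzvɛvɛ/.
The consonants /w/, /z/ cannot be parsed into a legal (C)V(C) syllable (at most one coda consonant is licensed; onsets are limited to one consonant).
Deleting the stranded consonants removes /w/, /z/.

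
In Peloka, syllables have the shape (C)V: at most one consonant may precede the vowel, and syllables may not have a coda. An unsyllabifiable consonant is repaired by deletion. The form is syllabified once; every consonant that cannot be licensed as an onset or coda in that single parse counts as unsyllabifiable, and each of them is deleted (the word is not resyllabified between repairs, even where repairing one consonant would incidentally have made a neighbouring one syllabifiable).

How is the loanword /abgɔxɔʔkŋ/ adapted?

Under (C)V, the unsyllabifiable consonants are /b/, /ʔ/, /k/, /ŋ/ (no codas are permitted; onsets are limited to one consonant).
Deletion applies to /b/, /ʔ/, /k/, /ŋ/.

agɔxɔ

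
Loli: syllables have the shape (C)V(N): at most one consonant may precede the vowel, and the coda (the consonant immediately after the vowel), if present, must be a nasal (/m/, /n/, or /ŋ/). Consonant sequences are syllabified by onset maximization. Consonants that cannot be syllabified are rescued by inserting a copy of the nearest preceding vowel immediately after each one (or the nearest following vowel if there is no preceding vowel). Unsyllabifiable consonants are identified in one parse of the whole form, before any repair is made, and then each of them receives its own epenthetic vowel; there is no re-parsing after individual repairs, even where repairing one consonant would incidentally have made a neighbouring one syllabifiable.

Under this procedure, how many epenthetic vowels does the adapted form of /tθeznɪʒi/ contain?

The unsyllabifiable consonants are /t/, /z/; each receives one epenthetic vowel.

2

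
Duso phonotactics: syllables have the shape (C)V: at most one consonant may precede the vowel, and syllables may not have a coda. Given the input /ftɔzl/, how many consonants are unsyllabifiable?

Under (C)V, the unsyllabifiable consonants are /f/, /z/, /l/ (no codas are permitted; onsets are limited to one consonant).

3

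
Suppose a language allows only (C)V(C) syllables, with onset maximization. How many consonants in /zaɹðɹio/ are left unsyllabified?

Under (C)V(C), the unsyllabifiable consonants are /ð/ (at most one coda consonant is licensed; onsets are limited to one consonant).

1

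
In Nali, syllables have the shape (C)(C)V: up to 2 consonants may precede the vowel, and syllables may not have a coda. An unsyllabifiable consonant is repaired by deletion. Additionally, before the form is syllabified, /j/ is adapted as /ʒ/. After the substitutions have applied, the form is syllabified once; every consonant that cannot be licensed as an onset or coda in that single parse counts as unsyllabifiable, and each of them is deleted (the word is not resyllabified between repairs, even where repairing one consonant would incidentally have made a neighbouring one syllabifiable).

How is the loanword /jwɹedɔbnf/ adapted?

wɹedɔ

Substitution: /j/ → /ʒ/, giving /ʒwɹedɔbnf/.
Under (C)(C)V, the unsyllabifiable consonants are /ʒ/, /b/, /n/, /f/ (no codas are permitted; onsets may contain at most 2 consonants).
Each unlicensed consonant is deleted: /ʒ/, /b/, /n/, /f/.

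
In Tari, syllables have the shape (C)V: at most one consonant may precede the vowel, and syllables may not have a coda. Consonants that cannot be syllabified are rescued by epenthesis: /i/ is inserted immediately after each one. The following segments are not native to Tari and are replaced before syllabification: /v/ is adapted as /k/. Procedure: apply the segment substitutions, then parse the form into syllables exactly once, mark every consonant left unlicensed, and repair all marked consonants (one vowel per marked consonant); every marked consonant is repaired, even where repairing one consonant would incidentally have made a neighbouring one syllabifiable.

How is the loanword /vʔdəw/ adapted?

Substitution: /v/ → /k/, giving /kʔdəw/.
The consonants /k/, /ʔ/, /w/ cannot be parsed into a legal (C)V syllable (no codas are permitted; onsets are limited to one consonant).
Each unlicensed consonant becomes the onset of a new syllable: /k/ → /ki/, /ʔ/ → /ʔi/, /w/ → /wi/.

kiʔidəwi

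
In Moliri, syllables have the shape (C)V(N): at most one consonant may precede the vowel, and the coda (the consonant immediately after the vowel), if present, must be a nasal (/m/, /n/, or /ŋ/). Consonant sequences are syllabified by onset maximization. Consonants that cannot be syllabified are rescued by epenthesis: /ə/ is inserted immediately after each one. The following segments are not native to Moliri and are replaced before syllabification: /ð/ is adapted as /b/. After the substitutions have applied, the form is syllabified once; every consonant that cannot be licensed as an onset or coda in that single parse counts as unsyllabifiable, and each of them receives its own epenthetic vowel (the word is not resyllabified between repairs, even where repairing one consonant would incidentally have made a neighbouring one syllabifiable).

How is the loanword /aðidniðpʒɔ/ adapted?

Substitution: /ð/ → /b/, giving /abidnibpʒɔ/.
Syllabifying with onset maximization leaves /d/, /b/, /p/ stranded (only a nasal (/m/, /n/, or /ŋ/) is licensed in coda position; onsets are limited to one consonant).
Inserting the epenthetic vowel yields /d/ → /də/, /b/ → /bə/, /p/ → /pə/.

abidənibəpəʒɔ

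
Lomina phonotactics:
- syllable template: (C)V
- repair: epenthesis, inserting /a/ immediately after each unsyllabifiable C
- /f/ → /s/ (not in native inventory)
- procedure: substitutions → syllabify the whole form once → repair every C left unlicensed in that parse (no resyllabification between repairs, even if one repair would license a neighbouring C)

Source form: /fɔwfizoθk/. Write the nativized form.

sɔwasizoθaka

Substitution: /f/ → /s/, giving /sɔwsizoθk/.
The consonants /w/, /θ/, /k/ cannot be parsed into a legal (C)V syllable (no codas are permitted; onsets are limited to one consonant).
Each unlicensed consonant becomes the onset of a new syllable: /w/ → /wa/, /θ/ → /θa/, /k/ → /ka/.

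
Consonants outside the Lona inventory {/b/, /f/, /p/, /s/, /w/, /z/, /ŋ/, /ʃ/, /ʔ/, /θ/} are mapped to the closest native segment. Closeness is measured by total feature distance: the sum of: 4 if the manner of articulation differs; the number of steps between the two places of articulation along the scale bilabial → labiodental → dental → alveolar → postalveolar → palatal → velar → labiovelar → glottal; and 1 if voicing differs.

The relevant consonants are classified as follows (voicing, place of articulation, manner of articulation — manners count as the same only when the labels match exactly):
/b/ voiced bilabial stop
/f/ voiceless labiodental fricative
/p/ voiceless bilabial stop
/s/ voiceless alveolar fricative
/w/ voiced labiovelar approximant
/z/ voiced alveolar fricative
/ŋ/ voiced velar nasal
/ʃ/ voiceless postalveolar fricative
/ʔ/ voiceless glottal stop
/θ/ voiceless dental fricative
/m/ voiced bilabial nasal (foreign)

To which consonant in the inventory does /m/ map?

/b/ is closest: manner differs (nasal→stop, +4), place distance 0 (bilabial→bilabial), same voicing; total 4. Next closest is /p/ at distance 5.

b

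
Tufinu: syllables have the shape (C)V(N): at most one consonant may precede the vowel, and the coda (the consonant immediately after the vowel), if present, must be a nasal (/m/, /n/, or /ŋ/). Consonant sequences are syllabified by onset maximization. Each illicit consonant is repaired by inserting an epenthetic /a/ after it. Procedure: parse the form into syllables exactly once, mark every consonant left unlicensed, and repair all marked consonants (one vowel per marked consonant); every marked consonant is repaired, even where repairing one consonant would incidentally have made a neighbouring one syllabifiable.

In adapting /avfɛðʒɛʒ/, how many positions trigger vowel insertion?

The unsyllabifiable consonants are /v/, /ð/, /ʒ/; each receives one epenthetic vowel.

3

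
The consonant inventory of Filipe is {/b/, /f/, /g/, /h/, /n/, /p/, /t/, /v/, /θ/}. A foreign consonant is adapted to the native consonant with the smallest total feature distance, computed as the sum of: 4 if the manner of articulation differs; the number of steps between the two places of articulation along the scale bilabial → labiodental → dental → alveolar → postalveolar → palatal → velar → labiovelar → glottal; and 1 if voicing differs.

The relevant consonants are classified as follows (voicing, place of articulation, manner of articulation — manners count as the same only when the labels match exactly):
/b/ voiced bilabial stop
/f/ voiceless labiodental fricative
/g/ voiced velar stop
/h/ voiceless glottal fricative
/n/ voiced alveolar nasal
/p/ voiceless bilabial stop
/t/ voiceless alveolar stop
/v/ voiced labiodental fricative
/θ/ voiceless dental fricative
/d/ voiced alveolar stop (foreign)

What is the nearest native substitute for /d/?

t

/t/ is closest: same manner (stop), place distance 0 (alveolar→alveolar), voicing differs (+1); total 1. Next closest is /b/ at distance 3.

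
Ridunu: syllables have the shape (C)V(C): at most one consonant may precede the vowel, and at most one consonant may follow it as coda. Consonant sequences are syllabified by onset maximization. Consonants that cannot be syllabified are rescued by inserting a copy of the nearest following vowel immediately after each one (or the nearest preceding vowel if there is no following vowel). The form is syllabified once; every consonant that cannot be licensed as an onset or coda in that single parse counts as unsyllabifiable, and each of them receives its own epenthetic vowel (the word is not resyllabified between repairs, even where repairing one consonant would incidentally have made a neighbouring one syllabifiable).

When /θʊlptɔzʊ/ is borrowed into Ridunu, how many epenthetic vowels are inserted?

1

The unsyllabifiable consonants are /p/; each receives one epenthetic vowel.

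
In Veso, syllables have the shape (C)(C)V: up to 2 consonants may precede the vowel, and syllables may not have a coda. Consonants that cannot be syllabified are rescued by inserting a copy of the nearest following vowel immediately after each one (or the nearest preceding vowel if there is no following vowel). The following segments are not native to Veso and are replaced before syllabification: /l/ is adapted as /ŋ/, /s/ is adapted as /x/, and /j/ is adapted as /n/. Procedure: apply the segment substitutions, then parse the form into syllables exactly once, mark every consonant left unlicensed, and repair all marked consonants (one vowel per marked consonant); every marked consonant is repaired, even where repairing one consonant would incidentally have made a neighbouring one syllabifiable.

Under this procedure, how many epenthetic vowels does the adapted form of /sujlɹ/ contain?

After substitution the input is /xunŋɹ/.
The unsyllabifiable consonants are /n/, /ŋ/, /ɹ/; each receives one epenthetic vowel.

3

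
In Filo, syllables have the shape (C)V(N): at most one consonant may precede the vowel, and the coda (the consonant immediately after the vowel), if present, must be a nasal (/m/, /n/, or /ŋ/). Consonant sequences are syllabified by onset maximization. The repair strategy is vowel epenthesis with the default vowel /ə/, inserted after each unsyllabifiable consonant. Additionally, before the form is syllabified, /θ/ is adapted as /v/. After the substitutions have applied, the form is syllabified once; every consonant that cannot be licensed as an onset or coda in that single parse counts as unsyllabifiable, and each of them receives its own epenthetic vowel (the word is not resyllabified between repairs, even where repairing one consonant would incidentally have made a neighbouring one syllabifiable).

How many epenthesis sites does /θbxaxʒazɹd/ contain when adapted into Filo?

After substitution the input is /vbxaxʒazɹd/.
The unsyllabifiable consonants are /v/, /b/, /x/, /z/, /ɹ/, /d/; each receives one epenthetic vowel.

6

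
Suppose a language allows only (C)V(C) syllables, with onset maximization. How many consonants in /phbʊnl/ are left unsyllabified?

Under (C)V(C), the unsyllabifiable consonants are /p/, /h/, /l/ (at most one coda consonant is licensed; onsets are limited to one consonant).

3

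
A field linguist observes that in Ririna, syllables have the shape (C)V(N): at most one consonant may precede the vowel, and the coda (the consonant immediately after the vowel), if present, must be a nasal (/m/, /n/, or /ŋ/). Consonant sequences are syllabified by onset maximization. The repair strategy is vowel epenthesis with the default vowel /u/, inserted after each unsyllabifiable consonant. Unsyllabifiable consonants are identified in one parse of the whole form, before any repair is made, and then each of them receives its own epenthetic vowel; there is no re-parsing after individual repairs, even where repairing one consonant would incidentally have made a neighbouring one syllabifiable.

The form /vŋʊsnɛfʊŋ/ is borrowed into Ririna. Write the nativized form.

vuŋʊsunɛfʊŋ

Under (C)V(N), the unsyllabifiable consonants are /v/, /s/ (only a nasal (/m/, /n/, or /ŋ/) is licensed in coda position; onsets are limited to one consonant).
Each unlicensed consonant becomes the onset of a new syllable: /v/ → /vu/, /s/ → /su/.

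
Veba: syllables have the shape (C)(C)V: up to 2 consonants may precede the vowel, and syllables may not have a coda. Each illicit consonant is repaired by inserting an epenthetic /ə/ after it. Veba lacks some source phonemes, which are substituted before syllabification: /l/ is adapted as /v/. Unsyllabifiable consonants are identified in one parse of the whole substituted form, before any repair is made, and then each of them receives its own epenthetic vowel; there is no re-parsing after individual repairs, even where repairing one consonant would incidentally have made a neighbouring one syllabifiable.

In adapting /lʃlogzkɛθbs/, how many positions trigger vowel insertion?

5

After substitution the input is /vʃvogzkɛθbs/.
The unsyllabifiable consonants are /v/, /g/, /θ/, /b/, /s/; each receives one epenthetic vowel.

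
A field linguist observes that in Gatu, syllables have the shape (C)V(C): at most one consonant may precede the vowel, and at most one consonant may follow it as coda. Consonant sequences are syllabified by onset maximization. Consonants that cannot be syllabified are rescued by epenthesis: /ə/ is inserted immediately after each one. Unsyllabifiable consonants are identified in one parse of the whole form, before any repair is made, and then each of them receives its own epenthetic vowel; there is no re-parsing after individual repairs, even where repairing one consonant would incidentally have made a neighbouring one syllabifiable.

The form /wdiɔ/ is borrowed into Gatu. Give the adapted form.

Under (C)V(C), the unsyllabifiable consonants are /w/ (at most one coda consonant is licensed; onsets are limited to one consonant).
Inserting the epenthetic vowel yields /w/ → /wə/.

wədiɔ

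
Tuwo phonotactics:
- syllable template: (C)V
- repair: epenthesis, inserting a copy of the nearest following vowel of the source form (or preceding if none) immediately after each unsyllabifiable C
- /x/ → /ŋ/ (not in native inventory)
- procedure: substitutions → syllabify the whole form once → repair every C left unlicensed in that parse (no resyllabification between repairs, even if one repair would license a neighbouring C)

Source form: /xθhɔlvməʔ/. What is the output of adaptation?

ŋɔθɔhɔləvəməʔə

Substitution: /x/ → /ŋ/, giving /ŋθhɔlvməʔ/.
Under (C)V, the unsyllabifiable consonants are /ŋ/, /θ/, /l/, /v/, /ʔ/ (no codas are permitted; onsets are limited to one consonant).
Each unlicensed consonant becomes the onset of a new syllable: /ŋ/ → /ŋɔ/, /θ/ → /θɔ/, /l/ → /lə/, /v/ → /və/, /ʔ/ → /ʔə/.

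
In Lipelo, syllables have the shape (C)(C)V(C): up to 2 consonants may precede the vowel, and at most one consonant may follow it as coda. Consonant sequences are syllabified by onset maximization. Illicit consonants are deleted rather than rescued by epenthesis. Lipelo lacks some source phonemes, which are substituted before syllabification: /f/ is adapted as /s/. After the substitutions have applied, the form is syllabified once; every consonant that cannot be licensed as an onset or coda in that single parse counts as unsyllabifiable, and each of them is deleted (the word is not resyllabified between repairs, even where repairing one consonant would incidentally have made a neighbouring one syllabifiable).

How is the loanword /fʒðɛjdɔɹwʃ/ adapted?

ʒðɛjdɔɹ

Substitution: /f/ → /s/, giving /sʒðɛjdɔɹwʃ/.
The consonants /s/, /w/, /ʃ/ cannot be parsed into a legal (C)(C)V(C) syllable (at most one coda consonant is licensed; onsets may contain at most 2 consonants).
Deleting the stranded consonants removes /s/, /w/, /ʃ/.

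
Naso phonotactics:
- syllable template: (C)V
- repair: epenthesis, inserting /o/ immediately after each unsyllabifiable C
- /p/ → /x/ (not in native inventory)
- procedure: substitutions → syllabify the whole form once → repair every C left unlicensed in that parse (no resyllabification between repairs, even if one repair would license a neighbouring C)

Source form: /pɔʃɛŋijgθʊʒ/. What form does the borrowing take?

xɔʃɛŋijogoθʊʒo

Substitution: /p/ → /x/, giving /xɔʃɛŋijgθʊʒ/.
Syllabifying with onset maximization leaves /j/, /g/, /ʒ/ stranded (no codas are permitted; onsets are limited to one consonant).
Each unlicensed consonant becomes the onset of a new syllable: /j/ → /jo/, /g/ → /go/, /ʒ/ → /ʒo/.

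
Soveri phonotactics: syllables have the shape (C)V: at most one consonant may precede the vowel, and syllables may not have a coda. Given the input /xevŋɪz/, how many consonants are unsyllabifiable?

Syllabifying with onset maximization leaves /v/, /z/ stranded (no codas are permitted; onsets are limited to one consonant).

2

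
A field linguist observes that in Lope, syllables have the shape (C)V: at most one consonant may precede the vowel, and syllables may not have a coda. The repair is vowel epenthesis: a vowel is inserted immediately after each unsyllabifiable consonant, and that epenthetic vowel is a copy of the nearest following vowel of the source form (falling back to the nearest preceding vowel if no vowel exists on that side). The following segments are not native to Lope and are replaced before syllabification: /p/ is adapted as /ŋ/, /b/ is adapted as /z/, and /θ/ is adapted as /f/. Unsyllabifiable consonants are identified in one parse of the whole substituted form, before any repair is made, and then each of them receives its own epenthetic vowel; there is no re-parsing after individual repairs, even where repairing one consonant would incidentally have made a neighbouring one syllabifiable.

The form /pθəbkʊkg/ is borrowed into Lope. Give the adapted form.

ŋəfəzʊkʊkʊgʊ

Substitution: /p/ → /ŋ/, /θ/ → /f/, /b/ → /z/, giving /ŋfəzkʊkg/.
The consonants /ŋ/, /z/, /k/, /g/ cannot be parsed into a legal (C)V syllable (no codas are permitted; onsets are limited to one consonant).
Epenthesis after each stranded consonant: /ŋ/ → /ŋə/, /z/ → /zʊ/, /k/ → /kʊ/, /g/ → /gʊ/.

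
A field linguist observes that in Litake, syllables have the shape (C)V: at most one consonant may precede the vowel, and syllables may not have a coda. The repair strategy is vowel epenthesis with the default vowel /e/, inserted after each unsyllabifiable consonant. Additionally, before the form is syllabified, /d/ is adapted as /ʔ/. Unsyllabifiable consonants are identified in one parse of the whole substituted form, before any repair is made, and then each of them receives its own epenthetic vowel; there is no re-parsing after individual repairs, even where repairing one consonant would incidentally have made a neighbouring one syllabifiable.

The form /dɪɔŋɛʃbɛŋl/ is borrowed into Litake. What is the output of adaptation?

Substitution: /d/ → /ʔ/, giving /ʔɪɔŋɛʃbɛŋl/.
The consonants /ʃ/, /ŋ/, /l/ cannot be parsed into a legal (C)V syllable (no codas are permitted; onsets are limited to one consonant).
Epenthesis after each stranded consonant: /ʃ/ → /ʃe/, /ŋ/ → /ŋe/, /l/ → /le/.

ʔɪɔŋɛʃebɛŋele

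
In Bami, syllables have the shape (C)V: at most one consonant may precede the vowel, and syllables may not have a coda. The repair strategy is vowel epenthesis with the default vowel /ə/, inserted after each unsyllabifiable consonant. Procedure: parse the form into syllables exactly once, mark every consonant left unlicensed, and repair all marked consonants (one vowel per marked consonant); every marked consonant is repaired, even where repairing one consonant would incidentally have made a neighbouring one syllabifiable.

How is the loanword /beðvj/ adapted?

beðəvəjə

The consonants /ð/, /v/, /j/ cannot be parsed into a legal (C)V syllable (no codas are permitted; onsets are limited to one consonant).
Epenthesis after each stranded consonant: /ð/ → /ðə/, /v/ → /və/, /j/ → /jə/.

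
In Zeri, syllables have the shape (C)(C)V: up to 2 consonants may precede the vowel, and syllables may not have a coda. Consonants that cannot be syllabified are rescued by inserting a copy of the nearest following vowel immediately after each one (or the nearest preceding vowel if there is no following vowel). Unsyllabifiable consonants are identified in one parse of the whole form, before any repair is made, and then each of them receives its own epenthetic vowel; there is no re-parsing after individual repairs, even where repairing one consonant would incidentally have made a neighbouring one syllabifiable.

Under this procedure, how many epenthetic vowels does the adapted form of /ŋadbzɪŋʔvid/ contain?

3

The unsyllabifiable consonants are /d/, /ŋ/, /d/; each receives one epenthetic vowel.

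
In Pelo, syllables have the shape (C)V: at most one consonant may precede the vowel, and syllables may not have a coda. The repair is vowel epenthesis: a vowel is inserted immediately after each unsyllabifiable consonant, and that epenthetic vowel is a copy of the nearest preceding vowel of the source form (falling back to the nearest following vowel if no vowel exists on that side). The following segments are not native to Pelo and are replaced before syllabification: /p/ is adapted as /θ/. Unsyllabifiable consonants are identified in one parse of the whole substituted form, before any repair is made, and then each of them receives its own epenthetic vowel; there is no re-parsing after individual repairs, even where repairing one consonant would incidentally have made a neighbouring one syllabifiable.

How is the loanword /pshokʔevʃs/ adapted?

θosohokoʔeveʃese

Substitution: /p/ → /θ/, giving /θshokʔevʃs/.
The consonants /θ/, /s/, /k/, /v/, /ʃ/, /s/ cannot be parsed into a legal (C)V syllable (no codas are permitted; onsets are limited to one consonant).
Each unlicensed consonant becomes the onset of a new syllable: /θ/ → /θo/, /s/ → /so/, /k/ → /ko/, /v/ → /ve/, /ʃ/ → /ʃe/, /s/ → /se/.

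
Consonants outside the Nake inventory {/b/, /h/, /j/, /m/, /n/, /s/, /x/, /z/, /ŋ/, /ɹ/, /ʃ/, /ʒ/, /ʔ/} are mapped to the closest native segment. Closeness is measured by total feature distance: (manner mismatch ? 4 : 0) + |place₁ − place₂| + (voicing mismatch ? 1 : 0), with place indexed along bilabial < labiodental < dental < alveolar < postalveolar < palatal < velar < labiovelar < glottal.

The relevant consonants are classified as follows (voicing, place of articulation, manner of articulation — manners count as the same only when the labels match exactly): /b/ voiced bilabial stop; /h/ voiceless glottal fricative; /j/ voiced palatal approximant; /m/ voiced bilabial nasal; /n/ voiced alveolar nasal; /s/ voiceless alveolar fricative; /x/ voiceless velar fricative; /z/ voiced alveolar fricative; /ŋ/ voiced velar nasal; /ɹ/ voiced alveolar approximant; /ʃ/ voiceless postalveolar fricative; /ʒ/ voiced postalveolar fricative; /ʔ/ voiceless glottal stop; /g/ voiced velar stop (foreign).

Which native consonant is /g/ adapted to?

ʔ

/ʔ/ is closest: same manner (stop), place distance 2 (velar→glottal), voicing differs (+1); total 3. Next closest is /ŋ/ at distance 4.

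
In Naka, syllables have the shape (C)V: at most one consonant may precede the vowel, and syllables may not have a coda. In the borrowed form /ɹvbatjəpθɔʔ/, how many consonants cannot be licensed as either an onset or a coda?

Under (C)V, the unsyllabifiable consonants are /ɹ/, /v/, /t/, /p/, /ʔ/ (no codas are permitted; onsets are limited to one consonant).

5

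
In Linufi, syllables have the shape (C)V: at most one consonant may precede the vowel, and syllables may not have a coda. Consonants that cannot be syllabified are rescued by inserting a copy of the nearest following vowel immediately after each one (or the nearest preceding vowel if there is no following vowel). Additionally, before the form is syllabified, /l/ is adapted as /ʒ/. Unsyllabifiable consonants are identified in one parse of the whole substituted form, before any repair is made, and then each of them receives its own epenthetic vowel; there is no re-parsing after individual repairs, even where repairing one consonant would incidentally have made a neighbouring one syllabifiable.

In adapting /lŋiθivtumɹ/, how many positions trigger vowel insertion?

4

After substitution the input is /ʒŋiθivtumɹ/.
The unsyllabifiable consonants are /ʒ/, /v/, /m/, /ɹ/; each receives one epenthetic vowel.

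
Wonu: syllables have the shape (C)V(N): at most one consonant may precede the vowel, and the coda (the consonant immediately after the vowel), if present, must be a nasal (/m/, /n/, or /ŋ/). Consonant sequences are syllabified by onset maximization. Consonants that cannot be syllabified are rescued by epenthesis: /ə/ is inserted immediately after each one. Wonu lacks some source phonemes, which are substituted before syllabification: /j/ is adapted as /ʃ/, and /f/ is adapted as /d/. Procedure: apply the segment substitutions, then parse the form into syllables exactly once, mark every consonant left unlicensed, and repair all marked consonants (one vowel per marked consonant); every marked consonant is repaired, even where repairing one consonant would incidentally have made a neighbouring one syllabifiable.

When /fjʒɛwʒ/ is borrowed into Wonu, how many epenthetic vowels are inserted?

4

After substitution the input is /dʃʒɛwʒ/.
The unsyllabifiable consonants are /d/, /ʃ/, /w/, /ʒ/; each receives one epenthetic vowel.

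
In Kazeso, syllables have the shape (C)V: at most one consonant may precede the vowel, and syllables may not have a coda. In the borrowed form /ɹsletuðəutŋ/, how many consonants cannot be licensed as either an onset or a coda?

The consonants /ɹ/, /s/, /t/, /ŋ/ cannot be parsed into a legal (C)V syllable (no codas are permitted; onsets are limited to one consonant).

4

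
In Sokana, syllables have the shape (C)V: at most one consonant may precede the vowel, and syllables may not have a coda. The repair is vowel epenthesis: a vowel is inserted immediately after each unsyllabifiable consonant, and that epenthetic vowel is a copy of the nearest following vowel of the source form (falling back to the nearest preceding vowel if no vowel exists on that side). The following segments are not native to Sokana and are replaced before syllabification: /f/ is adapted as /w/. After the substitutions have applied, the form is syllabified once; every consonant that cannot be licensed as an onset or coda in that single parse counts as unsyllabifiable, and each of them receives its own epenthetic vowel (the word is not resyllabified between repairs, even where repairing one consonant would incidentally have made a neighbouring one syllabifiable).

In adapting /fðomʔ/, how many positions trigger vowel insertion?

After substitution the input is /wðomʔ/.
The unsyllabifiable consonants are /w/, /m/, /ʔ/; each receives one epenthetic vowel.

3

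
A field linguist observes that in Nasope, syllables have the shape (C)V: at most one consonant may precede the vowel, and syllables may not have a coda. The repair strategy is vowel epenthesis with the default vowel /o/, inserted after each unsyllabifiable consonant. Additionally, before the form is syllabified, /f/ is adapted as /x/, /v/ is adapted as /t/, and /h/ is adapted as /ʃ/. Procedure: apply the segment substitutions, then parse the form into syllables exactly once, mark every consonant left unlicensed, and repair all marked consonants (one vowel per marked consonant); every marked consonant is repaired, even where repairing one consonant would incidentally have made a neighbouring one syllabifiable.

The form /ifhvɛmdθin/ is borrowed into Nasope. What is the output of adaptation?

Substitution: /f/ → /x/, /h/ → /ʃ/, /v/ → /t/, giving /ixʃtɛmdθin/.
Under (C)V, the unsyllabifiable consonants are /x/, /ʃ/, /m/, /d/, /n/ (no codas are permitted; onsets are limited to one consonant).
Inserting the epenthetic vowel yields /x/ → /xo/, /ʃ/ → /ʃo/, /m/ → /mo/, /d/ → /do/, /n/ → /no/.

ixoʃotɛmodoθino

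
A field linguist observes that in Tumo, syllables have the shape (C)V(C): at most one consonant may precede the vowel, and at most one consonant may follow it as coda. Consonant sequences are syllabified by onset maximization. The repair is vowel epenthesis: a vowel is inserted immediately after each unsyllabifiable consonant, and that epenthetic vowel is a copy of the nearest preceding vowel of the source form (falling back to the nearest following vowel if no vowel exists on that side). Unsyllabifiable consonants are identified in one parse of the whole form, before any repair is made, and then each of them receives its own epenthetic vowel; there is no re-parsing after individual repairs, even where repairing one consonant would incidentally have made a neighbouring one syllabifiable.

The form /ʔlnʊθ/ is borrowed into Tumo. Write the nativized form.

ʔʊlʊnʊθ

The consonants /ʔ/, /l/ cannot be parsed into a legal (C)V(C) syllable (at most one coda consonant is licensed; onsets are limited to one consonant).
Epenthesis after each stranded consonant: /ʔ/ → /ʔʊ/, /l/ → /lʊ/.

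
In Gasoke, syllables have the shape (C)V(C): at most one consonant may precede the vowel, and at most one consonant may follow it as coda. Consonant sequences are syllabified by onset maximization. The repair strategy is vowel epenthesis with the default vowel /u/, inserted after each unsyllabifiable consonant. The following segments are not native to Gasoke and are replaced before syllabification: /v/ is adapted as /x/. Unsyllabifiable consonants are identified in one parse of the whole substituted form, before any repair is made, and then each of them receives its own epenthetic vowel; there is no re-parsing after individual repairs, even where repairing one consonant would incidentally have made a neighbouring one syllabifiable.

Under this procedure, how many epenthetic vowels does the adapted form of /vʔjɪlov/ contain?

After substitution the input is /xʔjɪlox/.
The unsyllabifiable consonants are /x/, /ʔ/; each receives one epenthetic vowel.

2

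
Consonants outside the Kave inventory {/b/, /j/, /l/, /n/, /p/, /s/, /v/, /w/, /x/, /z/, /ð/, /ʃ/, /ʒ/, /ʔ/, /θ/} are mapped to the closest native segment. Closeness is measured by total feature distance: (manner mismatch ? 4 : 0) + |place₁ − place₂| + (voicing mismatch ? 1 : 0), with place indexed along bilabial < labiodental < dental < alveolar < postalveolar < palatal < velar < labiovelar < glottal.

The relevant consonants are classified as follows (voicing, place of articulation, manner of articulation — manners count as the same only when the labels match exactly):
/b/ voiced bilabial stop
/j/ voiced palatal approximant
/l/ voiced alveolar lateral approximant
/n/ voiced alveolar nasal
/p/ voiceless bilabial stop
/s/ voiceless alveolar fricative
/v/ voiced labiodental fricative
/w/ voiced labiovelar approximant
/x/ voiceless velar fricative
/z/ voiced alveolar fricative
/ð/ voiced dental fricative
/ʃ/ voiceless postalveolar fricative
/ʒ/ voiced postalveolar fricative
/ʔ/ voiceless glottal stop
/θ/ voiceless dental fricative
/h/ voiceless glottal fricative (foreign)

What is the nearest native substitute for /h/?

x

/x/ is closest: same manner (fricative), place distance 2 (glottal→velar), same voicing; total 2. Next closest is /ʃ/ at distance 4.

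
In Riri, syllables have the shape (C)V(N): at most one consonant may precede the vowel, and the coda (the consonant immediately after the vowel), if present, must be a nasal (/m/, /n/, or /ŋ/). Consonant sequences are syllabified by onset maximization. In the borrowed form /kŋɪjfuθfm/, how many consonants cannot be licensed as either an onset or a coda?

Under (C)V(N), the unsyllabifiable consonants are /k/, /j/, /θ/, /f/, /m/ (only a nasal (/m/, /n/, or /ŋ/) is licensed in coda position; onsets are limited to one consonant).

5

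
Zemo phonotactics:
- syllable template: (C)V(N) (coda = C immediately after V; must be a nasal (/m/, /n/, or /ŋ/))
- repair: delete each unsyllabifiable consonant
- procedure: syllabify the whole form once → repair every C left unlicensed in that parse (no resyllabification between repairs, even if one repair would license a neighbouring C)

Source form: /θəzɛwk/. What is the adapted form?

The consonants /w/, /k/ cannot be parsed into a legal (C)V(N) syllable (only a nasal (/m/, /n/, or /ŋ/) is licensed in coda position; onsets are limited to one consonant).
Each unlicensed consonant is deleted: /w/, /k/.

θəzɛ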